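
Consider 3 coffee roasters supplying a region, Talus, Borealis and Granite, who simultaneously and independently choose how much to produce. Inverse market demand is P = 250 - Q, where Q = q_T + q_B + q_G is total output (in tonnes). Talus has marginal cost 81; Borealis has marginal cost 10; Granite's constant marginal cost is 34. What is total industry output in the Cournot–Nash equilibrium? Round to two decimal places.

156.25

Talus's profit: π_T = (250 - Q)q_T - (81q_T). Setting ∂π_T/∂q_T = 0: 169 - 2q_T - (q_B + q_G) = 0.
Borealis's profit: π_B = (250 - Q)q_B - (10q_B). Setting ∂π_B/∂q_B = 0: 240 - 2q_B - (q_T + q_G) = 0.
Granite's first-order condition: 216 - 2q_G - (q_T + q_B) = 0.
Adding the 3 first-order conditions: 625 − 4Q = 0, so Q = 625/4.
Back-substituting: q_T = (169 − 625/4) = 51/4, q_B = (240 − 625/4) = 335/4, q_G = (216 − 625/4) = 239/4.
Total output Q = 51/4 + 335/4 + 239/4 = 625/4.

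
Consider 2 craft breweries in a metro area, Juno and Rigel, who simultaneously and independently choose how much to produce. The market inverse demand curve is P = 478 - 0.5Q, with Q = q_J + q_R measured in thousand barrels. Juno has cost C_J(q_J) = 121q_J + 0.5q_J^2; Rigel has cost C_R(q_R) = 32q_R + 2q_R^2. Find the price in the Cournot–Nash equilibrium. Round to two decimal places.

Juno's profit: π_J = (478 - 0.5Q)q_J - (121q_J + (1/2)q_J²). Setting ∂π_J/∂q_J = 0: 357 - 2q_J - (1/2)(q_R) = 0.
Rigel's first-order condition: 446 - 5q_R - (1/2)(q_J) = 0.
Best responses: q_J = (357 - (1/2)q_R)/2, q_R = (446 - (1/2)q_J)/5.
Substituting one into the other gives q_J = 160.2051 and q_R = 73.1795.
Total output Q = 233.3846, so price P = 478 - (1/2)·233.3846 = 361.3077.

361.31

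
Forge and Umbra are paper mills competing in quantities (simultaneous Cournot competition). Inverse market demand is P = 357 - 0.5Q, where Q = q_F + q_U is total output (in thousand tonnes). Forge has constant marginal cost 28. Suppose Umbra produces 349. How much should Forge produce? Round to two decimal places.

With the rival's output fixed at 349, Forge's profit is π_F = (357 - (1/2)·349 - (1/2)q_F)q_F - (28q_F) = (365/2 - (1/2)q_F)q_F - (28q_F).
∂π_F/∂q_F = 309/2 - q_F = 0, so q_F = 309/2.

154.50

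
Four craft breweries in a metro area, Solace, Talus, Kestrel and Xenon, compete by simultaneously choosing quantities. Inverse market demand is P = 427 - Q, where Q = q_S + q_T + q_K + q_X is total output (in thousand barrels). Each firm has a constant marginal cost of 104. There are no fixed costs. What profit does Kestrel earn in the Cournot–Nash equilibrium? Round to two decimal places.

A representative firm's profit is π_i = q_i(427 - Q) - 104q_i.
Setting ∂π_i/∂q_i = 0 with rivals' quantities fixed: 323 - 2q_i - Σ_{j≠i} q_j = 0.
By symmetry each firm produces the same amount; substituting Σ_{j≠i} q_j = 3q_i yields q_i = 323/5.
Price P = 427 - 1292/5 = 843/5.
Kestrel's profit: (843/5 - 104)·(323/5) = 4173.1600.

4173.16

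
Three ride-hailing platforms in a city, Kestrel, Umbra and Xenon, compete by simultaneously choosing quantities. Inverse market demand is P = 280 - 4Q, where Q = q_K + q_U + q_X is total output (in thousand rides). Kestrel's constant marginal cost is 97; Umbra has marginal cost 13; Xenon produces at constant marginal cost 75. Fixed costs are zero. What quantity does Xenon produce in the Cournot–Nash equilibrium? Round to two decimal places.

10.31

Kestrel's profit: π_K = (280 - 4Q)q_K - (97q_K). Setting ∂π_K/∂q_K = 0: 183 - 8q_K - 4(q_U + q_X) = 0.
Umbra's first-order condition: 267 - 8q_U - 4(q_K + q_X) = 0.
Xenon's profit: π_X = (280 - 4Q)q_X - (75q_X). Setting ∂π_X/∂q_X = 0: 205 - 8q_X - 4(q_K + q_U) = 0.
Adding the 3 first-order conditions: 655 − 16Q = 0, so Q = 655/16.
Back-substituting: q_K = (183 − 655/4)/4 = 77/16, q_U = (267 − 655/4)/4 = 413/16, q_X = (205 − 655/4)/4 = 165/16.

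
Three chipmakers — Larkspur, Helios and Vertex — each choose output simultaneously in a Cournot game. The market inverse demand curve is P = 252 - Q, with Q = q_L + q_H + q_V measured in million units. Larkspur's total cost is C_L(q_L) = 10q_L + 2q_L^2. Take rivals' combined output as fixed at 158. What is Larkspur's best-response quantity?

With rivals' combined output fixed at 158, Larkspur's profit is π_L = (252 - 158 - q_L)q_L - (10q_L + 2q_L²) = (94 - q_L)q_L - (10q_L + 2q_L²).
∂π_L/∂q_L = 84 - 6q_L = 0, so q_L = 14.

14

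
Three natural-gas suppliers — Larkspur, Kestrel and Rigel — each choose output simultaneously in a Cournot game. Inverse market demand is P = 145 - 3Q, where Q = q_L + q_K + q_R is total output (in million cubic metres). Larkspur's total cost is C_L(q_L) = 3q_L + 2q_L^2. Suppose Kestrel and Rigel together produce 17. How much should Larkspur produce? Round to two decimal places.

9.10

With rivals' combined output fixed at 17, Larkspur's profit is π_L = (145 - 3·17 - 3q_L)q_L - (3q_L + 2q_L²) = (94 - 3q_L)q_L - (3q_L + 2q_L²).
∂π_L/∂q_L = 91 - 10q_L = 0, so q_L = 91/10.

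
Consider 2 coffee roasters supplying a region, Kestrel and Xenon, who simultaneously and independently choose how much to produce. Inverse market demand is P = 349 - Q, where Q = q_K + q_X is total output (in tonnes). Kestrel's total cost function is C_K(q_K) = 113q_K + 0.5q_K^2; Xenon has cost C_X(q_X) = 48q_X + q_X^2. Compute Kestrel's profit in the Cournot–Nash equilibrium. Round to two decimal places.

5125.40

Kestrel's profit: π_K = (349 - Q)q_K - (113q_K + (1/2)q_K²). Setting ∂π_K/∂q_K = 0: 236 - 3q_K - (q_X) = 0.
Xenon's first-order condition: 301 - 4q_X - (q_K) = 0.
So q_K = (236 - q_X)/3 and q_X = (301 - q_K)/4.
Substituting one into the other gives q_K = 643/11 and q_X = 667/11.
Price P = 349 - 1310/11 = 229.9091.
Kestrel's profit: 229.9091·(643/11) - 113·(643/11) - (1/2)(643/11)² = 5125.4008.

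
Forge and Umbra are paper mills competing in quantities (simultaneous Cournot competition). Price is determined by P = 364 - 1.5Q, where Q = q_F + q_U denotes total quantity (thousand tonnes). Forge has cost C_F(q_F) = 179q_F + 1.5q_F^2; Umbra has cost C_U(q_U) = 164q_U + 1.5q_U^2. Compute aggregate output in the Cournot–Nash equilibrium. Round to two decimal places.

51.33

Forge's profit: π_F = (364 - 1.5Q)q_F - (179q_F + (3/2)q_F²). Setting ∂π_F/∂q_F = 0: 185 - 6q_F - (3/2)(q_U) = 0.
Umbra's profit: π_U = (364 - 1.5Q)q_U - (164q_U + (3/2)q_U²). Setting ∂π_U/∂q_U = 0: 200 - 6q_U - (3/2)(q_F) = 0.
So q_F = (185 - (3/2)q_U)/6 and q_U = (200 - (3/2)q_F)/6.
Solving the pair: q_F = 24, q_U = 82/3.
Total output Q = 24 + 82/3 = 154/3.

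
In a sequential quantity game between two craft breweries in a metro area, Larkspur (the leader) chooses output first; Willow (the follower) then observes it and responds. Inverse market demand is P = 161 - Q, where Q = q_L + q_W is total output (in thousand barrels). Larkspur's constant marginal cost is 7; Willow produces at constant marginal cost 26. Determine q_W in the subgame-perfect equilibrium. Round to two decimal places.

Solve by backward induction. Given q_L, the follower Willow maximises π_W = (161 - q_L - q_W)q_W - 26q_W.
Setting the follower's marginal profit to zero, 135 - q_L - 2q_W = 0, i.e. q_W = (135 - q_L)/2.
The leader anticipates this reaction. Substituting into P = 161 - Q gives P = 187/2 - (1/2)q_L, so π_L = (187/2 - (1/2)q_L)q_L - 7q_L.
Leader FOC: 173/2 - q_L = 0, so q_L = 173/2.
Then q_W = (135 - 173/2)/2 = 97/4.

24.25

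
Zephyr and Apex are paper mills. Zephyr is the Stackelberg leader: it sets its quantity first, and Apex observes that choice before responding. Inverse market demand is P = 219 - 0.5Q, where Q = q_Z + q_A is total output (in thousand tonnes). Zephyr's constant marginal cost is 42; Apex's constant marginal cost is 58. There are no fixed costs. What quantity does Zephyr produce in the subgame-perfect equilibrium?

Solve by backward induction. Given q_Z, the follower Apex maximises π_A = (219 - (1/2)q_Z - (1/2)q_A)q_A - 58q_A.
∂π_A/∂q_A = 161 - (1/2)q_Z - q_A = 0 gives the reaction function q_A = (161 - (1/2)q_Z).
Zephyr substitutes q_A(q_Z) into its own profit: π_Z = q_Z(219 - (1/2)q_Z - (161 - (1/2)q_Z)/2) - 42q_Z = (277/2 - (1/4)q_Z)q_Z - 42q_Z.
Leader FOC: 193/2 - (1/2)q_Z = 0, so q_Z = 193.
Then q_A = (161 - (1/2)·193) = 129/2.

193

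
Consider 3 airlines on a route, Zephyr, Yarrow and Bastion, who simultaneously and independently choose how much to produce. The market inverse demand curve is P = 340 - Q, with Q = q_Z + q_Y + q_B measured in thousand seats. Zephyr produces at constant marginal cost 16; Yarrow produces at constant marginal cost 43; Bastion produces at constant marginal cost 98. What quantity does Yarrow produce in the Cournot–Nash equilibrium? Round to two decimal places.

Zephyr's profit: π_Z = (340 - Q)q_Z - (16q_Z). Setting ∂π_Z/∂q_Z = 0: 324 - 2q_Z - (q_Y + q_B) = 0.
Yarrow's profit: π_Y = (340 - Q)q_Y - (43q_Y). Setting ∂π_Y/∂q_Y = 0: 297 - 2q_Y - (q_Z + q_B) = 0.
Bastion's first-order condition: 242 - 2q_B - (q_Z + q_Y) = 0.
Summing all 3 equations gives 863 − 4Q = 0, hence Q = 863/4.
Back-substituting: q_Z = (324 − 863/4) = 433/4, q_Y = (297 − 863/4) = 325/4, q_B = (242 − 863/4) = 105/4.

81.25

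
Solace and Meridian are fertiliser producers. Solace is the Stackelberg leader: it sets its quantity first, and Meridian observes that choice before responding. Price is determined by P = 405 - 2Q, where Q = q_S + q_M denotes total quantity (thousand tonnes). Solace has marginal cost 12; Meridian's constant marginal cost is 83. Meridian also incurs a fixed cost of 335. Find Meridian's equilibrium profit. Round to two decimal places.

677.50

Solve by backward induction. Given q_S, the follower Meridian maximises π_M = (405 - 2q_S - 2q_M)q_M - 83q_M.
Setting the follower's marginal profit to zero, 322 - 2q_S - 4q_M = 0, i.e. q_M = (322 - 2q_S)/4.
Solace substitutes q_M(q_S) into its own profit: π_S = q_S(405 - 2q_S - (322 - 2q_S)/2) - 12q_S = (244 - q_S)q_S - 12q_S.
Leader FOC: 232 - 2q_S = 0, so q_S = 116.
Then q_M = (322 - 2·116)/4 = 45/2.
Price P = 405 - 2·(277/2) = 128.
Meridian's profit: (128 - 83)·(45/2) - 335 = 1355/2.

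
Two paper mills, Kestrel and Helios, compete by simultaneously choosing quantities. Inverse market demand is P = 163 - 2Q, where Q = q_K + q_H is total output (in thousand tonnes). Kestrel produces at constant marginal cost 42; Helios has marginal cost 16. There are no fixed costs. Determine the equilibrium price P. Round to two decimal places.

73.67

Kestrel's profit: π_K = (163 - 2Q)q_K - (42q_K). Setting ∂π_K/∂q_K = 0: 121 - 4q_K - 2(q_H) = 0.
Helios's profit: π_H = (163 - 2Q)q_H - (16q_H). Setting ∂π_H/∂q_H = 0: 147 - 4q_H - 2(q_K) = 0.
So q_K = (121 - 2q_H)/4 and q_H = (147 - 2q_K)/4.
Solving the pair: q_K = 95/6, q_H = 173/6.
Total output Q = 134/3, so price P = 163 - 2·(134/3) = 221/3.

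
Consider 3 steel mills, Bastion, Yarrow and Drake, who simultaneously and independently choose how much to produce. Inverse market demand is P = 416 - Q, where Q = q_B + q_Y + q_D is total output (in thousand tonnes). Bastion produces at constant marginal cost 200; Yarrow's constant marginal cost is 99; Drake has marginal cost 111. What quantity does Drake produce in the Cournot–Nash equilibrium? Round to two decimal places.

Bastion's profit: π_B = (416 - Q)q_B - (200q_B). Setting ∂π_B/∂q_B = 0: 216 - 2q_B - (q_Y + q_D) = 0.
Yarrow's first-order condition: 317 - 2q_Y - (q_B + q_D) = 0.
Drake's first-order condition: 305 - 2q_D - (q_B + q_Y) = 0.
Adding the 3 first-order conditions: 838 − 4Q = 0, so Q = 419/2.
Back-substituting: q_B = (216 − 419/2) = 13/2, q_Y = (317 − 419/2) = 215/2, q_D = (305 − 419/2) = 191/2.

95.50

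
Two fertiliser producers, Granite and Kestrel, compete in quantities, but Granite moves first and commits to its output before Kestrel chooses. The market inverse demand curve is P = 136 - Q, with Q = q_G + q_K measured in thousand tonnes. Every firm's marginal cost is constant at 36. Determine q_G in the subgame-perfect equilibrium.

50

Solve by backward induction. Given q_G, the follower Kestrel maximises π_K = (136 - q_G - q_K)q_K - 36q_K.
Setting the follower's marginal profit to zero, 100 - q_G - 2q_K = 0, i.e. q_K = (100 - q_G)/2.
The leader anticipates this reaction. Substituting into P = 136 - Q gives P = 86 - (1/2)q_G, so π_G = (86 - (1/2)q_G)q_G - 36q_G.
Leader FOC: 50 - q_G = 0, so q_G = 50.
Then q_K = (100 - 50)/2 = 25.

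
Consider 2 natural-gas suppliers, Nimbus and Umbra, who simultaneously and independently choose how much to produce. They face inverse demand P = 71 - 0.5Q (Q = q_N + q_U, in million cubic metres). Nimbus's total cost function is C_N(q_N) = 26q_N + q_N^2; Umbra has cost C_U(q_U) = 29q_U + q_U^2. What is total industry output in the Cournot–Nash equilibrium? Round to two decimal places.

24.86

Nimbus's profit: π_N = (71 - 0.5Q)q_N - (26q_N + q_N²). Setting ∂π_N/∂q_N = 0: 45 - 3q_N - (1/2)(q_U) = 0.
Umbra's profit: π_U = (71 - 0.5Q)q_U - (29q_U + q_U²). Setting ∂π_U/∂q_U = 0: 42 - 3q_U - (1/2)(q_N) = 0.
Rearranging gives the reaction functions q_N = (45 - (1/2)q_U)/3 and q_U = (42 - (1/2)q_N)/3.
Substituting one into the other gives q_N = 456/35 and q_U = 414/35.
Total output Q = 456/35 + 414/35 = 174/7.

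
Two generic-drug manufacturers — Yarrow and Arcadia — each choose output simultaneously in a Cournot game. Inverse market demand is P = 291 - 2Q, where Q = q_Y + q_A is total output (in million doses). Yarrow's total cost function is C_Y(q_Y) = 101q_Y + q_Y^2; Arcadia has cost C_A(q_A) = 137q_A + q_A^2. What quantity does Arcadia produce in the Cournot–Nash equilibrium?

17

Yarrow's profit: π_Y = (291 - 2Q)q_Y - (101q_Y + q_Y²). Setting ∂π_Y/∂q_Y = 0: 190 - 6q_Y - 2(q_A) = 0.
Arcadia's profit: π_A = (291 - 2Q)q_A - (137q_A + q_A²). Setting ∂π_A/∂q_A = 0: 154 - 6q_A - 2(q_Y) = 0.
Best responses: q_Y = (190 - 2q_A)/6, q_A = (154 - 2q_Y)/6.
Substituting one into the other gives q_Y = 26 and q_A = 17.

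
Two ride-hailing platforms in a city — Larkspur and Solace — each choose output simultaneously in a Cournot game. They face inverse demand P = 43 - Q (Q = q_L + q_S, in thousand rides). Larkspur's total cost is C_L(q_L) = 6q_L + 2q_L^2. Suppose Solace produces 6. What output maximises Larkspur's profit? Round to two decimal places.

5.17

With the rival's output fixed at 6, Larkspur's profit is π_L = (43 - 6 - q_L)q_L - (6q_L + 2q_L²) = (37 - q_L)q_L - (6q_L + 2q_L²).
∂π_L/∂q_L = 31 - 6q_L = 0, so q_L = 31/6.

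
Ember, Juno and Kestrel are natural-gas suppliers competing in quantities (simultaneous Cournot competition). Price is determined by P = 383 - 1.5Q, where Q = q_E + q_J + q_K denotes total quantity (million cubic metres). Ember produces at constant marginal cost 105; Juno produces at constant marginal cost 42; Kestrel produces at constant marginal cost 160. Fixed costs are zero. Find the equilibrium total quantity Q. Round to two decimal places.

140.33

Ember's profit: π_E = (383 - 1.5Q)q_E - (105q_E). Setting ∂π_E/∂q_E = 0: 278 - 3q_E - (3/2)(q_J + q_K) = 0.
Juno's first-order condition: 341 - 3q_J - (3/2)(q_E + q_K) = 0.
Kestrel's profit: π_K = (383 - 1.5Q)q_K - (160q_K). Setting ∂π_K/∂q_K = 0: 223 - 3q_K - (3/2)(q_E + q_J) = 0.
Adding the 3 conditions: 842 − 3Q − 3Q = 0, i.e. Q = 421/3.
Back-substituting: q_E = (278 − 421/2)/(3/2) = 45, q_J = (341 − 421/2)/(3/2) = 87, q_K = (223 − 421/2)/(3/2) = 25/3.
Total output Q = 45 + 87 + 25/3 = 421/3.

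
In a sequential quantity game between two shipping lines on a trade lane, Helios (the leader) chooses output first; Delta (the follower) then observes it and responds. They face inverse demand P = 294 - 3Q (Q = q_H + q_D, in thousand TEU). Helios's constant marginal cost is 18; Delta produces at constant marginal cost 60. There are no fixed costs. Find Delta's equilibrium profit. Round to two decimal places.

468.75

The follower Delta best-responds to any q_H: π_D = (294 - 3Q)q_D - 60q_D.
Setting the follower's marginal profit to zero, 234 - 3q_H - 6q_D = 0, i.e. q_D = (234 - 3q_H)/6.
The leader anticipates this reaction. Substituting into P = 294 - 3Q gives P = 177 - (3/2)q_H, so π_H = (177 - (3/2)q_H)q_H - 18q_H.
The leader's first-order condition 159 - 3q_H = 0 yields q_H = 53.
Then q_D = (234 - 3·53)/6 = 25/2.
Price P = 294 - 3·(131/2) = 195/2.
Delta's profit: (195/2 - 60)·(25/2) = 1875/4.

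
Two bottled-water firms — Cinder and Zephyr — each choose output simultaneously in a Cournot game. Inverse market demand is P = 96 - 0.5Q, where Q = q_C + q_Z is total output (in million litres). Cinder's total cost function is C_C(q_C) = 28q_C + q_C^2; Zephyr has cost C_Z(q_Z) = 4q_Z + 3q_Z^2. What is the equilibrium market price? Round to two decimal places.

79.81

Cinder's profit: π_C = (96 - 0.5Q)q_C - (28q_C + q_C²). Setting ∂π_C/∂q_C = 0: 68 - 3q_C - (1/2)(q_Z) = 0.
Zephyr's profit: π_Z = (96 - 0.5Q)q_Z - (4q_Z + 3q_Z²). Setting ∂π_Z/∂q_Z = 0: 92 - 7q_Z - (1/2)(q_C) = 0.
So q_C = (68 - (1/2)q_Z)/3 and q_Z = (92 - (1/2)q_C)/7.
Substituting one into the other gives q_C = 1720/83 and q_Z = 968/83.
Total output Q = 32.3855, so price P = 96 - (1/2)·32.3855 = 79.8072.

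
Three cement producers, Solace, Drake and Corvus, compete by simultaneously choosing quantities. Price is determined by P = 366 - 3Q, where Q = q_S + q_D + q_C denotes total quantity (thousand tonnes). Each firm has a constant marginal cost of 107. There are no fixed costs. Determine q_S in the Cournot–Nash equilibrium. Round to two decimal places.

Each firm earns π_i = (366 - 3Q)q_i - 107q_i.
First-order condition (treating rivals' output as given): 259 - 6q_i - 3·Σ_{j≠i} q_j = 0.
By symmetry each firm produces the same amount; substituting Σ_{j≠i} q_j = 2q_i yields q_i = 259/12.

21.58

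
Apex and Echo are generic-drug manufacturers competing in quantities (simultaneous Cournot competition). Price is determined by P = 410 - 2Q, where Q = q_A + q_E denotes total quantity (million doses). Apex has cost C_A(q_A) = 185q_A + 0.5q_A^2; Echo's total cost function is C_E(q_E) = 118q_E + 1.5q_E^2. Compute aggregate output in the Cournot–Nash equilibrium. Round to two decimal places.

Apex's profit: π_A = (410 - 2Q)q_A - (185q_A + (1/2)q_A²). Setting ∂π_A/∂q_A = 0: 225 - 5q_A - 2(q_E) = 0.
Echo's first-order condition: 292 - 7q_E - 2(q_A) = 0.
So q_A = (225 - 2q_E)/5 and q_E = (292 - 2q_A)/7.
Substituting one into the other gives q_A = 991/31 and q_E = 1010/31.
Total output Q = 991/31 + 1010/31 = 64.5484.

64.55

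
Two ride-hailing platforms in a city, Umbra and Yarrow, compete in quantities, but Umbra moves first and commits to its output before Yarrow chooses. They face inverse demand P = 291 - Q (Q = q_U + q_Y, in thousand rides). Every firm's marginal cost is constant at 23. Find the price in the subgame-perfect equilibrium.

90

Solve by backward induction. Given q_U, the follower Yarrow maximises π_Y = (291 - q_U - q_Y)q_Y - 23q_Y.
∂π_Y/∂q_Y = 268 - q_U - 2q_Y = 0 gives the reaction function q_Y = (268 - q_U)/2.
The leader anticipates this reaction. Substituting into P = 291 - Q gives P = 157 - (1/2)q_U, so π_U = (157 - (1/2)q_U)q_U - 23q_U.
Leader FOC: 134 - q_U = 0, so q_U = 134.
Then q_Y = (268 - 134)/2 = 67.
Total output Q = 201, so price P = 291 - 201 = 90.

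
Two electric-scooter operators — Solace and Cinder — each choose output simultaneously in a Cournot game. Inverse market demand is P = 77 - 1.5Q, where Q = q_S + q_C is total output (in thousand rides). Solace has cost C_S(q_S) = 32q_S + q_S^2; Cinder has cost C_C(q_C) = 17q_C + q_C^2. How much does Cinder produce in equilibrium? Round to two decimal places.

10.22

Solace's profit: π_S = (77 - 1.5Q)q_S - (32q_S + q_S²). Setting ∂π_S/∂q_S = 0: 45 - 5q_S - (3/2)(q_C) = 0.
Cinder's first-order condition: 60 - 5q_C - (3/2)(q_S) = 0.
Rearranging gives the reaction functions q_S = (45 - (3/2)q_C)/5 and q_C = (60 - (3/2)q_S)/5.
Substituting one into the other gives q_S = 540/91 and q_C = 930/91.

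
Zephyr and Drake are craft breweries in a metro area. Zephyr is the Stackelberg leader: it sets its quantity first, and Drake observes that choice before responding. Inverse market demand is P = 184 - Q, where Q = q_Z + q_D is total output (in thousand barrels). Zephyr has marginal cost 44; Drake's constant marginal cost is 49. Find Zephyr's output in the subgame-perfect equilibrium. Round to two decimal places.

The follower Drake best-responds to any q_Z: π_D = (184 - Q)q_D - 49q_D.
Setting the follower's marginal profit to zero, 135 - q_Z - 2q_D = 0, i.e. q_D = (135 - q_Z)/2.
Zephyr substitutes q_D(q_Z) into its own profit: π_Z = q_Z(184 - q_Z - (135 - q_Z)/2) - 44q_Z = (233/2 - (1/2)q_Z)q_Z - 44q_Z.
Maximising: ∂π_Z/∂q_Z = 145/2 - q_Z = 0, giving q_Z = 145/2.
Then q_D = (135 - 145/2)/2 = 125/4.

72.50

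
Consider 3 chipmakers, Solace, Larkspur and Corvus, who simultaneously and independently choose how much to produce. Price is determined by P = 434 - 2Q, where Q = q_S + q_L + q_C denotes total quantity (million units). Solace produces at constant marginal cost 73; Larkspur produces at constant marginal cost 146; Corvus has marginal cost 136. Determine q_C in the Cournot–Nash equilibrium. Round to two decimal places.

Solace's profit: π_S = (434 - 2Q)q_S - (73q_S). Setting ∂π_S/∂q_S = 0: 361 - 4q_S - 2(q_L + q_C) = 0.
Larkspur's profit: π_L = (434 - 2Q)q_L - (146q_L). Setting ∂π_L/∂q_L = 0: 288 - 4q_L - 2(q_S + q_C) = 0.
Corvus's first-order condition: 298 - 4q_C - 2(q_S + q_L) = 0.
Adding the 3 conditions: 947 − 4Q − 4Q = 0, i.e. Q = 947/8.
Back-substituting: q_S = (361 − 947/4)/2 = 497/8, q_L = (288 − 947/4)/2 = 205/8, q_C = (298 − 947/4)/2 = 245/8.

30.63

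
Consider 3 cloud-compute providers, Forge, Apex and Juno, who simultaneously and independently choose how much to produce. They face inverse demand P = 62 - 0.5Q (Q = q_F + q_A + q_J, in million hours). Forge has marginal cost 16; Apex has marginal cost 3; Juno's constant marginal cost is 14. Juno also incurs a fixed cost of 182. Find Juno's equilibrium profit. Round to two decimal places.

Forge's profit: π_F = (62 - 0.5Q)q_F - (16q_F). Setting ∂π_F/∂q_F = 0: 46 - q_F - (1/2)(q_A + q_J) = 0.
Apex's profit: π_A = (62 - 0.5Q)q_A - (3q_A). Setting ∂π_A/∂q_A = 0: 59 - q_A - (1/2)(q_F + q_J) = 0.
Juno's first-order condition: 48 - q_J - (1/2)(q_F + q_A) = 0.
Adding the 3 first-order conditions: 153 − 2Q = 0, so Q = 153/2.
Back-substituting: q_F = (46 − 153/4)/(1/2) = 31/2, q_A = (59 − 153/4)/(1/2) = 83/2, q_J = (48 − 153/4)/(1/2) = 39/2.
Price P = 62 - (1/2)·(153/2) = 95/4.
Juno's profit: (95/4 - 14)·(39/2) - 182 = 65/8.

8.13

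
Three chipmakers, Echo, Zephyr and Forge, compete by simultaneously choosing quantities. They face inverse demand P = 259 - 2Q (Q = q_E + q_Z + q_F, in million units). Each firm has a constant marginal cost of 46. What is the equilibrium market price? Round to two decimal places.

Each firm earns π_i = (259 - 2Q)q_i - 46q_i.
First-order condition (treating rivals' output as given): 213 - 4q_i - 2·Σ_{j≠i} q_j = 0.
By symmetry each firm produces the same amount; substituting Σ_{j≠i} q_j = 2q_i yields q_i = 213/8.
Total output Q = 639/8, so price P = 259 - 2·(639/8) = 397/4.

99.25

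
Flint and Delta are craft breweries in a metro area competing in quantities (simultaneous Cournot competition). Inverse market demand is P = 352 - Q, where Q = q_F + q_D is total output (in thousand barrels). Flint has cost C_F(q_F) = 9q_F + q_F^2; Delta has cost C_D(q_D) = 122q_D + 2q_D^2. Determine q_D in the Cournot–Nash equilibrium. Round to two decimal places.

Flint's profit: π_F = (352 - Q)q_F - (9q_F + q_F²). Setting ∂π_F/∂q_F = 0: 343 - 4q_F - (q_D) = 0.
Delta's profit: π_D = (352 - Q)q_D - (122q_D + 2q_D²). Setting ∂π_D/∂q_D = 0: 230 - 6q_D - (q_F) = 0.
Rearranging gives the reaction functions q_F = (343 - q_D)/4 and q_D = (230 - q_F)/6.
Solving the pair: q_F = 1828/23, q_D = 577/23.

25.09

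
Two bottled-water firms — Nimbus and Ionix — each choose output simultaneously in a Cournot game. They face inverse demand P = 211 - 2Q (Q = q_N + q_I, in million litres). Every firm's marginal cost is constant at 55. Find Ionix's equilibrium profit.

Each firm earns π_i = (211 - 2Q)q_i - 55q_i.
First-order condition (treating rivals' output as given): 156 - 4q_i - 2q_j = 0.
By symmetry each firm produces the same amount; substituting q_j = q_i yields q_i = 156/6 = 26.
Price P = 211 - 2·52 = 107.
Ionix's profit: (107 - 55)·26 = 1352.

1352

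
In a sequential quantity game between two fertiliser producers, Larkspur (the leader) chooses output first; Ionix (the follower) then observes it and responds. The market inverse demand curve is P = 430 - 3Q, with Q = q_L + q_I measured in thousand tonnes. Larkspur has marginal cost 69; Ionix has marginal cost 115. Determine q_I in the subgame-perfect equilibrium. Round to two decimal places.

Solve by backward induction. Given q_L, the follower Ionix maximises π_I = (430 - 3q_L - 3q_I)q_I - 115q_I.
Setting the follower's marginal profit to zero, 315 - 3q_L - 6q_I = 0, i.e. q_I = (315 - 3q_L)/6.
The leader anticipates this reaction. Substituting into P = 430 - 3Q gives P = 545/2 - (3/2)q_L, so π_L = (545/2 - (3/2)q_L)q_L - 69q_L.
Leader FOC: 407/2 - 3q_L = 0, so q_L = 407/6.
Then q_I = (315 - 3·(407/6))/6 = 223/12.

18.58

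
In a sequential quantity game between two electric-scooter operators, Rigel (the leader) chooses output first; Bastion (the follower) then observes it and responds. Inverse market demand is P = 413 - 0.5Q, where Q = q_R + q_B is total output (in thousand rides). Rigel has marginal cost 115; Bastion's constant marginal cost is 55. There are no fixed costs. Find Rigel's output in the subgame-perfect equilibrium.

The follower Bastion best-responds to any q_R: π_B = (413 - 0.5Q)q_B - 55q_B.
∂π_B/∂q_B = 358 - (1/2)q_R - q_B = 0 gives the reaction function q_B = (358 - (1/2)q_R).
Rigel substitutes q_B(q_R) into its own profit: π_R = q_R(413 - (1/2)q_R - (358 - (1/2)q_R)/2) - 115q_R = (234 - (1/4)q_R)q_R - 115q_R.
Maximising: ∂π_R/∂q_R = 119 - (1/2)q_R = 0, giving q_R = 238.
Then q_B = (358 - (1/2)·238) = 239.

238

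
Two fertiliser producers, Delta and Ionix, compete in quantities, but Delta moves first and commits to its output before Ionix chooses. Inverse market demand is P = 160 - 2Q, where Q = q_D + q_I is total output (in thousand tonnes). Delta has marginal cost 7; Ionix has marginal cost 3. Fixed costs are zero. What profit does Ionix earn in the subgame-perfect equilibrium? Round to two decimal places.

850.78

The follower Ionix best-responds to any q_D: π_I = (160 - 2Q)q_I - 3q_I.
Follower FOC: 157 - 2q_D - 4q_I = 0, so q_I(q_D) = (157 - 2q_D)/4.
Delta substitutes q_I(q_D) into its own profit: π_D = q_D(160 - 2q_D - (157 - 2q_D)/2) - 7q_D = (163/2 - q_D)q_D - 7q_D.
The leader's first-order condition 149/2 - 2q_D = 0 yields q_D = 149/4.
Then q_I = (157 - 2·(149/4))/4 = 165/8.
Price P = 160 - 2·(463/8) = 177/4.
Ionix's profit: (177/4 - 3)·(165/8) = 850.7813.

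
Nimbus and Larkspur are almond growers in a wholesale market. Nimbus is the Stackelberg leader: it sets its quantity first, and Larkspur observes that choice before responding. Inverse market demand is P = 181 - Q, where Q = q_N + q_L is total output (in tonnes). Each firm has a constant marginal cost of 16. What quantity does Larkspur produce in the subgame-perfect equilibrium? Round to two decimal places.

The follower Larkspur best-responds to any q_N: π_L = (181 - Q)q_L - 16q_L.
Follower FOC: 165 - q_N - 2q_L = 0, so q_L(q_N) = (165 - q_N)/2.
Nimbus substitutes q_L(q_N) into its own profit: π_N = q_N(181 - q_N - (165 - q_N)/2) - 16q_N = (197/2 - (1/2)q_N)q_N - 16q_N.
Leader FOC: 165/2 - q_N = 0, so q_N = 165/2.
Then q_L = (165 - 165/2)/2 = 165/4.

41.25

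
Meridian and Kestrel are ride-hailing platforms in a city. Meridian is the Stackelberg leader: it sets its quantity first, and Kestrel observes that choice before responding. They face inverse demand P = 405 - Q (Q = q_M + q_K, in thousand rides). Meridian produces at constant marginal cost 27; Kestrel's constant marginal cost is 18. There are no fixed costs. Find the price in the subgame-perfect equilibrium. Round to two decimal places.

Solve by backward induction. Given q_M, the follower Kestrel maximises π_K = (405 - q_M - q_K)q_K - 18q_K.
Follower FOC: 387 - q_M - 2q_K = 0, so q_K(q_M) = (387 - q_M)/2.
The leader anticipates this reaction. Substituting into P = 405 - Q gives P = 423/2 - (1/2)q_M, so π_M = (423/2 - (1/2)q_M)q_M - 27q_M.
Maximising: ∂π_M/∂q_M = 369/2 - q_M = 0, giving q_M = 369/2.
Then q_K = (387 - 369/2)/2 = 405/4.
Total output Q = 1143/4, so price P = 405 - 1143/4 = 477/4.

119.25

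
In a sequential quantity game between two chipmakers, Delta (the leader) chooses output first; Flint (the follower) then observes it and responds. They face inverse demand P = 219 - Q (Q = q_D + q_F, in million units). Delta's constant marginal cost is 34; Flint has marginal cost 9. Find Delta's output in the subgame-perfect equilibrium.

80

Solve by backward induction. Given q_D, the follower Flint maximises π_F = (219 - q_D - q_F)q_F - 9q_F.
∂π_F/∂q_F = 210 - q_D - 2q_F = 0 gives the reaction function q_F = (210 - q_D)/2.
Delta substitutes q_F(q_D) into its own profit: π_D = q_D(219 - q_D - (210 - q_D)/2) - 34q_D = (114 - (1/2)q_D)q_D - 34q_D.
The leader's first-order condition 80 - q_D = 0 yields q_D = 80.
Then q_F = (210 - 80)/2 = 65.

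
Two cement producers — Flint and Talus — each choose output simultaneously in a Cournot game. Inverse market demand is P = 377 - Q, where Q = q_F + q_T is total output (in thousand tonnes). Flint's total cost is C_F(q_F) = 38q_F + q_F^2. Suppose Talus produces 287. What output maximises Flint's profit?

With the rival's output fixed at 287, Flint's profit is π_F = (377 - 287 - q_F)q_F - (38q_F + q_F²) = (90 - q_F)q_F - (38q_F + q_F²).
∂π_F/∂q_F = 52 - 4q_F = 0, so q_F = 13.

13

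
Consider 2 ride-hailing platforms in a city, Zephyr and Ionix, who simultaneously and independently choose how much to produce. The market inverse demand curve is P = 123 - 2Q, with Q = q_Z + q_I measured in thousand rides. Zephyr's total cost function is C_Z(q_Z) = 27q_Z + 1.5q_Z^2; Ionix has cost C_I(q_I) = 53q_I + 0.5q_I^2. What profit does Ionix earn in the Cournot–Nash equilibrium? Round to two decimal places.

Zephyr's profit: π_Z = (123 - 2Q)q_Z - (27q_Z + (3/2)q_Z²). Setting ∂π_Z/∂q_Z = 0: 96 - 7q_Z - 2(q_I) = 0.
Ionix's profit: π_I = (123 - 2Q)q_I - (53q_I + (1/2)q_I²). Setting ∂π_I/∂q_I = 0: 70 - 5q_I - 2(q_Z) = 0.
So q_Z = (96 - 2q_I)/7 and q_I = (70 - 2q_Z)/5.
Substituting one into the other gives q_Z = 340/31 and q_I = 298/31.
Price P = 123 - 2·(638/31) = 81.8387.
Ionix's profit: 81.8387·(298/31) - 53·(298/31) - (1/2)(298/31)² = 231.0198.

231.02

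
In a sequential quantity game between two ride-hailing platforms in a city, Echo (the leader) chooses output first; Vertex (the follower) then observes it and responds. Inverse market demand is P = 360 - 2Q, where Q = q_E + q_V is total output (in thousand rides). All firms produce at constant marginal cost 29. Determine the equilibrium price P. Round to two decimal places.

111.75

Solve by backward induction. Given q_E, the follower Vertex maximises π_V = (360 - 2q_E - 2q_V)q_V - 29q_V.
Setting the follower's marginal profit to zero, 331 - 2q_E - 4q_V = 0, i.e. q_V = (331 - 2q_E)/4.
The leader anticipates this reaction. Substituting into P = 360 - 2Q gives P = 389/2 - q_E, so π_E = (389/2 - q_E)q_E - 29q_E.
The leader's first-order condition 331/2 - 2q_E = 0 yields q_E = 331/4.
Then q_V = (331 - 2·(331/4))/4 = 331/8.
Total output Q = 993/8, so price P = 360 - 2·(993/8) = 447/4.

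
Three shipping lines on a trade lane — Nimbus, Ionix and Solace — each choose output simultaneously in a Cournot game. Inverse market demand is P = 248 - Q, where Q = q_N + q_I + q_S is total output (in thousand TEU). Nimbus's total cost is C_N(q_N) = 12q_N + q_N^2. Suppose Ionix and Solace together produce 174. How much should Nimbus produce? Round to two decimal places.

With rivals' combined output fixed at 174, Nimbus's profit is π_N = (248 - 174 - q_N)q_N - (12q_N + q_N²) = (74 - q_N)q_N - (12q_N + q_N²).
∂π_N/∂q_N = 62 - 4q_N = 0, so q_N = 31/2.

15.50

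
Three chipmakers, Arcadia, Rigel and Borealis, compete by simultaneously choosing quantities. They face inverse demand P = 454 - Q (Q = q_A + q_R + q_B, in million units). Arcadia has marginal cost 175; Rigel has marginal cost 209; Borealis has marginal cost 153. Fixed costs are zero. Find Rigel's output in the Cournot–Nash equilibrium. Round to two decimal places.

Arcadia's profit: π_A = (454 - Q)q_A - (175q_A). Setting ∂π_A/∂q_A = 0: 279 - 2q_A - (q_R + q_B) = 0.
Rigel's first-order condition: 245 - 2q_R - (q_A + q_B) = 0.
Borealis's profit: π_B = (454 - Q)q_B - (153q_B). Setting ∂π_B/∂q_B = 0: 301 - 2q_B - (q_A + q_R) = 0.
Summing all 3 equations gives 825 − 4Q = 0, hence Q = 825/4.
Back-substituting: q_A = (279 − 825/4) = 291/4, q_R = (245 − 825/4) = 155/4, q_B = (301 − 825/4) = 379/4.

38.75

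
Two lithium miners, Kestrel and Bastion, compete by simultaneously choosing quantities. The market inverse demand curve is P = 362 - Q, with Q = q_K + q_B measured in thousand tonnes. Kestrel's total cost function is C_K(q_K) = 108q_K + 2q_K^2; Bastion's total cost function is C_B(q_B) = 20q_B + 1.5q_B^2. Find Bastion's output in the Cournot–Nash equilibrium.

Kestrel's profit: π_K = (362 - Q)q_K - (108q_K + 2q_K²). Setting ∂π_K/∂q_K = 0: 254 - 6q_K - (q_B) = 0.
Bastion's profit: π_B = (362 - Q)q_B - (20q_B + (3/2)q_B²). Setting ∂π_B/∂q_B = 0: 342 - 5q_B - (q_K) = 0.
So q_K = (254 - q_B)/6 and q_B = (342 - q_K)/5.
Solving the pair: q_K = 32, q_B = 62.

62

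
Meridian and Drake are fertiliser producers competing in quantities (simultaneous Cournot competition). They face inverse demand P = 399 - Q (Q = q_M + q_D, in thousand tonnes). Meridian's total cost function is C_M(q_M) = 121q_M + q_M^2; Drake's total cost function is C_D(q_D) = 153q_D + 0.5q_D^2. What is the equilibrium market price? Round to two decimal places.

Meridian's profit: π_M = (399 - Q)q_M - (121q_M + q_M²). Setting ∂π_M/∂q_M = 0: 278 - 4q_M - (q_D) = 0.
Drake's profit: π_D = (399 - Q)q_D - (153q_D + (1/2)q_D²). Setting ∂π_D/∂q_D = 0: 246 - 3q_D - (q_M) = 0.
Rearranging gives the reaction functions q_M = (278 - q_D)/4 and q_D = (246 - q_M)/3.
Substituting one into the other gives q_M = 588/11 and q_D = 706/11.
Total output Q = 1294/11, so price P = 399 - 1294/11 = 281.3636.

281.36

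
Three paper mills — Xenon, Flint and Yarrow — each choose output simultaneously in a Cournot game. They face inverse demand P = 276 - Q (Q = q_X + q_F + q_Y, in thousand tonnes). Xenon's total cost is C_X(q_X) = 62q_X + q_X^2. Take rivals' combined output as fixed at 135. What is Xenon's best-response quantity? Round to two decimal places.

With rivals' combined output fixed at 135, Xenon's profit is π_X = (276 - 135 - q_X)q_X - (62q_X + q_X²) = (141 - q_X)q_X - (62q_X + q_X²).
∂π_X/∂q_X = 79 - 4q_X = 0, so q_X = 79/4.

19.75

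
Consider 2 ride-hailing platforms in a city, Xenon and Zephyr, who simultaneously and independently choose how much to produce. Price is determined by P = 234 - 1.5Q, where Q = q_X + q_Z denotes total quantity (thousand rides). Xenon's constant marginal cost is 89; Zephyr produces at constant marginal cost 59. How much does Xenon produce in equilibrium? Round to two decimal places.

Xenon's profit: π_X = (234 - 1.5Q)q_X - (89q_X). Setting ∂π_X/∂q_X = 0: 145 - 3q_X - (3/2)(q_Z) = 0.
Zephyr's first-order condition: 175 - 3q_Z - (3/2)(q_X) = 0.
Best responses: q_X = (145 - (3/2)q_Z)/3, q_Z = (175 - (3/2)q_X)/3.
Substituting one into the other gives q_X = 230/9 and q_Z = 410/9.

25.56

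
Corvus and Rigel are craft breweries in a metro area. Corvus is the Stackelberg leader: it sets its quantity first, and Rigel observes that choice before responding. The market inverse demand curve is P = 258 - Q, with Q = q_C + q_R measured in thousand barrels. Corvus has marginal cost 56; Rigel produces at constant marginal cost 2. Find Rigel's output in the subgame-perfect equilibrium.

The follower Rigel best-responds to any q_C: π_R = (258 - Q)q_R - 2q_R.
Follower FOC: 256 - q_C - 2q_R = 0, so q_R(q_C) = (256 - q_C)/2.
Corvus substitutes q_R(q_C) into its own profit: π_C = q_C(258 - q_C - (256 - q_C)/2) - 56q_C = (130 - (1/2)q_C)q_C - 56q_C.
Leader FOC: 74 - q_C = 0, so q_C = 74.
Then q_R = (256 - 74)/2 = 91.

91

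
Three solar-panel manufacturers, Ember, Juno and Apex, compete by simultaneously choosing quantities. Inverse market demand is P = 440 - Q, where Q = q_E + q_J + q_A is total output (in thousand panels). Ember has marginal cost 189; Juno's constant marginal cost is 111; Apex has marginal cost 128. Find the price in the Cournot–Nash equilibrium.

217

Ember's profit: π_E = (440 - Q)q_E - (189q_E). Setting ∂π_E/∂q_E = 0: 251 - 2q_E - (q_J + q_A) = 0.
Juno's first-order condition: 329 - 2q_J - (q_E + q_A) = 0.
Apex's first-order condition: 312 - 2q_A - (q_E + q_J) = 0.
Summing all 3 equations gives 892 − 4Q = 0, hence Q = 223.
Back-substituting: q_E = (251 − 223) = 28, q_J = (329 − 223) = 106, q_A = (312 − 223) = 89.
Total output Q = 223, so price P = 440 - 223 = 217.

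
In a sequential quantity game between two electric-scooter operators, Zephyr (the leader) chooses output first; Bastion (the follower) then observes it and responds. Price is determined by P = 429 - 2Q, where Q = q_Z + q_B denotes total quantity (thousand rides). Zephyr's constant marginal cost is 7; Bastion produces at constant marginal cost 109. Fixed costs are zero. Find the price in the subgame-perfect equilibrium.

Solve by backward induction. Given q_Z, the follower Bastion maximises π_B = (429 - 2q_Z - 2q_B)q_B - 109q_B.
Follower FOC: 320 - 2q_Z - 4q_B = 0, so q_B(q_Z) = (320 - 2q_Z)/4.
Zephyr substitutes q_B(q_Z) into its own profit: π_Z = q_Z(429 - 2q_Z - (320 - 2q_Z)/2) - 7q_Z = (269 - q_Z)q_Z - 7q_Z.
Leader FOC: 262 - 2q_Z = 0, so q_Z = 131.
Then q_B = (320 - 2·131)/4 = 29/2.
Total output Q = 291/2, so price P = 429 - 2·(291/2) = 138.

138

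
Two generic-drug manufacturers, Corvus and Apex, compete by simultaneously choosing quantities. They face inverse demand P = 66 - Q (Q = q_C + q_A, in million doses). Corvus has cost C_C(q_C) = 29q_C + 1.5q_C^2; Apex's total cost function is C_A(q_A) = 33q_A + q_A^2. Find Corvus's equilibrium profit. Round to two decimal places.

Corvus's profit: π_C = (66 - Q)q_C - (29q_C + (3/2)q_C²). Setting ∂π_C/∂q_C = 0: 37 - 5q_C - (q_A) = 0.
Apex's first-order condition: 33 - 4q_A - (q_C) = 0.
Best responses: q_C = (37 - q_A)/5, q_A = (33 - q_C)/4.
Solving the pair: q_C = 115/19, q_A = 128/19.
Price P = 66 - 243/19 = 1011/19.
Corvus's profit: (1011/19)·(115/19) - 29·(115/19) - (3/2)(115/19)² = 91.5859.

91.59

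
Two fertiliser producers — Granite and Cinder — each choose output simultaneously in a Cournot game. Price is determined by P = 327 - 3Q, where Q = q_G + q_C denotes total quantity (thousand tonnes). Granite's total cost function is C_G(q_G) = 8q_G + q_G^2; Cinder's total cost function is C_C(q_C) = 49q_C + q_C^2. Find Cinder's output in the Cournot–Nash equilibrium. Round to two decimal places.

23.04

Granite's profit: π_G = (327 - 3Q)q_G - (8q_G + q_G²). Setting ∂π_G/∂q_G = 0: 319 - 8q_G - 3(q_C) = 0.
Cinder's first-order condition: 278 - 8q_C - 3(q_G) = 0.
So q_G = (319 - 3q_C)/8 and q_C = (278 - 3q_G)/8.
Substituting one into the other gives q_G = 1718/55 and q_C = 1267/55.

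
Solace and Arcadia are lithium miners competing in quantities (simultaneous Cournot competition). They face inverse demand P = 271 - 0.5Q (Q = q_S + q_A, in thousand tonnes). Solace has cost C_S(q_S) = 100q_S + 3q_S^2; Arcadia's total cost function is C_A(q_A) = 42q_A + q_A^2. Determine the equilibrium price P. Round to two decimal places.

Solace's profit: π_S = (271 - 0.5Q)q_S - (100q_S + 3q_S²). Setting ∂π_S/∂q_S = 0: 171 - 7q_S - (1/2)(q_A) = 0.
Arcadia's profit: π_A = (271 - 0.5Q)q_A - (42q_A + q_A²). Setting ∂π_A/∂q_A = 0: 229 - 3q_A - (1/2)(q_S) = 0.
Best responses: q_S = (171 - (1/2)q_A)/7, q_A = (229 - (1/2)q_S)/3.
Substituting one into the other gives q_S = 1594/83 and q_A = 73.1325.
Total output Q = 92.3373, so price P = 271 - (1/2)·92.3373 = 224.8313.

224.83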